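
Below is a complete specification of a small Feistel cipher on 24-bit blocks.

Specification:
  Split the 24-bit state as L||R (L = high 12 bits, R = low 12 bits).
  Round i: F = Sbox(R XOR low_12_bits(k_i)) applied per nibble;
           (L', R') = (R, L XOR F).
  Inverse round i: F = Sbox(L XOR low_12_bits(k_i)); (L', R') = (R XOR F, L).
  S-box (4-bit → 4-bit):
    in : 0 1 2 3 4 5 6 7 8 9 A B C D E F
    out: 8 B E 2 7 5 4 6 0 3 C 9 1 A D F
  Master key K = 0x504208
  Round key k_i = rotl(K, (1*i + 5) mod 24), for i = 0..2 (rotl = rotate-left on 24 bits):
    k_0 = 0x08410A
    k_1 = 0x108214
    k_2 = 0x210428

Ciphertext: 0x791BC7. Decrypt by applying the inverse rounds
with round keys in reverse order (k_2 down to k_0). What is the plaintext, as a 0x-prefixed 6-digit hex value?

s_0 = ciphertext = 0x791BC7
s_1 = InvRound(s_0, k_2) = 0x954791
s_2 = InvRound(s_1, k_1) = 0xEE9954
s_3 = InvRound(s_2, k_0) = 0x686EE9

0x686EE9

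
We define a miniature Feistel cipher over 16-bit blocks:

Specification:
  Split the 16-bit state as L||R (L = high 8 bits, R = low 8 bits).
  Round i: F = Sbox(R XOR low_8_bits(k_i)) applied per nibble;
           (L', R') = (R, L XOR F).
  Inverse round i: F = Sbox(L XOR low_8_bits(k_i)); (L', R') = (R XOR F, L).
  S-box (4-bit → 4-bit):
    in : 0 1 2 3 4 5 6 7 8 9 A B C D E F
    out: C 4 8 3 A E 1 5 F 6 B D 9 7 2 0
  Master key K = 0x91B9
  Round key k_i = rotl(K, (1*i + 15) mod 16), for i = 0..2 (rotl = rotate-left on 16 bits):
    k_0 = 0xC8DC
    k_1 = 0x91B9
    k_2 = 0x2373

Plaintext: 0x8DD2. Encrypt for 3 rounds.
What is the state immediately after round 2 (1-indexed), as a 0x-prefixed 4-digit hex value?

s_0 = plaintext = 0x8DD2
s_1 = Round(s_0, k_0) = 0xD24F
s_2 = Round(s_1, k_1) = 0x4FD3
s_3 = Round(s_2, k_2) = 0xD3F3

0x4FD3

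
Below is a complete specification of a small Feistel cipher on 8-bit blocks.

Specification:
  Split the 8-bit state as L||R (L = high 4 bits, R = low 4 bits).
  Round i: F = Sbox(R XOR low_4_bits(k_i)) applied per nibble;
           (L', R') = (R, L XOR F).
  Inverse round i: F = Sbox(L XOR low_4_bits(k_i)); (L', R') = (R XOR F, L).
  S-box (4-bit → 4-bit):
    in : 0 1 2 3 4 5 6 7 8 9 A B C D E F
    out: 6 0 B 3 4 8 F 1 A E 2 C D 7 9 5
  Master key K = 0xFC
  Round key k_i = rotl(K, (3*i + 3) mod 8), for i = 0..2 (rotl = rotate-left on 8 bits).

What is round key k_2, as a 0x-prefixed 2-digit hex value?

0xF9

K = 0xFC
k_0 = rotl(K, (3*0+3) mod 8) = rotl(K, 3) = 0xE7
k_1 = rotl(K, (3*1+3) mod 8) = rotl(K, 6) = 0x3F
k_2 = rotl(K, (3*2+3) mod 8) = rotl(K, 1) = 0xF9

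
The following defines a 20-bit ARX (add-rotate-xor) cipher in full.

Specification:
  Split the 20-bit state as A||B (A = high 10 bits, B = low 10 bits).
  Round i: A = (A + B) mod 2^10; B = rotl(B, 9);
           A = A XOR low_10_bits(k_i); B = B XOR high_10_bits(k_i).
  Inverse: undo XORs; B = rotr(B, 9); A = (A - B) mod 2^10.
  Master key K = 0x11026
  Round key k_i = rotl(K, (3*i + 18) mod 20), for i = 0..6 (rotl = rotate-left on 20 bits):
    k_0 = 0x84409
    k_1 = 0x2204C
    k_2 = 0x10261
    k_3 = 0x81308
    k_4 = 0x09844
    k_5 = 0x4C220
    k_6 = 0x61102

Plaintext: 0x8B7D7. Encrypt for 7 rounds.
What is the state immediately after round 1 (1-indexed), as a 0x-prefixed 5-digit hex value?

0x835FA

s_0 = plaintext = 0x8B7D7
s_1 = Round(s_0, k_0) = 0x835FA
s_2 = Round(s_1, k_1) = 0x12C75
s_3 = Round(s_2, k_2) = 0xA867A
s_4 = Round(s_3, k_3) = 0x84F39
s_5 = Round(s_4, k_4) = 0x423BA
s_6 = Round(s_5, k_5) = 0xB88ED
s_7 = Round(s_6, k_6) = 0xB37F2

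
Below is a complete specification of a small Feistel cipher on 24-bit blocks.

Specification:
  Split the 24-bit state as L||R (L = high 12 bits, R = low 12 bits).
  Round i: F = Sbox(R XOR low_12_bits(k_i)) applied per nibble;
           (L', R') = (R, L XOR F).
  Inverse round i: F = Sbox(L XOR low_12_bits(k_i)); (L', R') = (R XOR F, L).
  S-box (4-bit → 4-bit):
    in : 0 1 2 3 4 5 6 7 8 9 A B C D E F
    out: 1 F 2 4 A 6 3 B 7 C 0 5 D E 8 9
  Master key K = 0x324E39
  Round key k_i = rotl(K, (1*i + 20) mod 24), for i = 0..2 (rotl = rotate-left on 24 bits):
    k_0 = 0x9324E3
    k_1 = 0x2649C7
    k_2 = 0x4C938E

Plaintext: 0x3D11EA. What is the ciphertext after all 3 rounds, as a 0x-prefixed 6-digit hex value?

s_0 = plaintext = 0x3D11EA
s_1 = Round(s_0, k_0) = 0x1EA5CD
s_2 = Round(s_1, k_1) = 0x5CDCFA
s_3 = Round(s_2, k_2) = 0xCFAC77

0xCFAC77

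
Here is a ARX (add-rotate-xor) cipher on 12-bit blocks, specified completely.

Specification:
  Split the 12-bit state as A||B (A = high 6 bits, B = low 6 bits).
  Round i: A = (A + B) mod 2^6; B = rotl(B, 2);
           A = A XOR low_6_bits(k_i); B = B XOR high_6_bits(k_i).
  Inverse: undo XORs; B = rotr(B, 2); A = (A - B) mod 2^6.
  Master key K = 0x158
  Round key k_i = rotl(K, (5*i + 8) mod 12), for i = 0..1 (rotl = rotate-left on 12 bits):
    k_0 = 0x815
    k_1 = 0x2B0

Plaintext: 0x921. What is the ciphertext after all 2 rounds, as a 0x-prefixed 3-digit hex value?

0x190

s_0 = plaintext = 0x921
s_1 = Round(s_0, k_0) = 0x426
s_2 = Round(s_1, k_1) = 0x190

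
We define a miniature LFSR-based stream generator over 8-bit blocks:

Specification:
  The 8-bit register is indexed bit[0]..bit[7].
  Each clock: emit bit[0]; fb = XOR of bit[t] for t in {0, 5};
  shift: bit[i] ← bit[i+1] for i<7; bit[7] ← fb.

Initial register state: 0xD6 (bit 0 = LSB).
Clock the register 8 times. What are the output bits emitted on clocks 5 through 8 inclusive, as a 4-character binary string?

1011

reg_0 = 0xD6
clock 1: out=0, reg = 0x6B
clock 2: out=1, reg = 0x35
clock 3: out=1, reg = 0x1A
clock 4: out=0, reg = 0x0D
clock 5: out=1, reg = 0x86
clock 6: out=0, reg = 0x43
clock 7: out=1, reg = 0xA1
clock 8: out=1, reg = 0x50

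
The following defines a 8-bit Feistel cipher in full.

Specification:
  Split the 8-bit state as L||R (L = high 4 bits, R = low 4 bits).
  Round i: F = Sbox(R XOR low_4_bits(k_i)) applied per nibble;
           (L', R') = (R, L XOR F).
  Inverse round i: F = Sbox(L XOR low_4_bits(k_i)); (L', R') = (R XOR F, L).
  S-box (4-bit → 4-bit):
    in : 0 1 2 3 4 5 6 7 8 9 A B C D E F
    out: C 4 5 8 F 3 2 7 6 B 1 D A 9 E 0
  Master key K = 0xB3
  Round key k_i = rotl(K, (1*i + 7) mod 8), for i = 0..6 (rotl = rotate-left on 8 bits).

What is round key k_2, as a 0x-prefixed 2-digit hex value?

0x67

K = 0xB3
k_0 = rotl(K, (1*0+7) mod 8) = rotl(K, 7) = 0xD9
k_1 = rotl(K, (1*1+7) mod 8) = rotl(K, 0) = 0xB3
k_2 = rotl(K, (1*2+7) mod 8) = rotl(K, 1) = 0x67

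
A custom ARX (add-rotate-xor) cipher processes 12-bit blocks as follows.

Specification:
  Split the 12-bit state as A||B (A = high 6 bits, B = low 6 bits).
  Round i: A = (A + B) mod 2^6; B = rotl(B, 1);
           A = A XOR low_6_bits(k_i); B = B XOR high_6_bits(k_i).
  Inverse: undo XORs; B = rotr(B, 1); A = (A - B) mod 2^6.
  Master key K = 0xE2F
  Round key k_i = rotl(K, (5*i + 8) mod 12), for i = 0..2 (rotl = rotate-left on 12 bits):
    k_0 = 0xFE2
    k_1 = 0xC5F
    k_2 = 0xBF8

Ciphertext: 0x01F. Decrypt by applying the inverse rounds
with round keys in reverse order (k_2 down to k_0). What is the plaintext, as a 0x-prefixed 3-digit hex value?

s_0 = ciphertext = 0x01F
s_1 = InvRound(s_0, k_2) = 0x818
s_2 = InvRound(s_1, k_1) = 0x2F4
s_3 = InvRound(s_2, k_0) = 0x125

0x125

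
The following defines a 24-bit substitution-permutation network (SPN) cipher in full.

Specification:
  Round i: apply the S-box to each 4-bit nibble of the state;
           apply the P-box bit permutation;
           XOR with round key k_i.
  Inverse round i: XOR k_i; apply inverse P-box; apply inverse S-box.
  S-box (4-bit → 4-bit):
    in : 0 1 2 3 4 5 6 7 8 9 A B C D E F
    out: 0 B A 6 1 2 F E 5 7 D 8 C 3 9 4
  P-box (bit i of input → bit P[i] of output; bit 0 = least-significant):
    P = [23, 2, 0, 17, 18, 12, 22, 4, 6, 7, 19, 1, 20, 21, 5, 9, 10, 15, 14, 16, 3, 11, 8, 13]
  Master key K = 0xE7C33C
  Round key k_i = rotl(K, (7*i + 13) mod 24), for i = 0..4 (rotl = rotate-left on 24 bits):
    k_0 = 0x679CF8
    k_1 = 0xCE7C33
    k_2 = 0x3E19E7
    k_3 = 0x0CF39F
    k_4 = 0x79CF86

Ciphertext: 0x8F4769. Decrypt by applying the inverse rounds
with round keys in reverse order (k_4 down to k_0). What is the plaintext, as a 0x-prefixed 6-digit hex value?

s_0 = ciphertext = 0x8F4769
s_1 = InvRound(s_0, k_4) = 0xD59186
s_2 = InvRound(s_1, k_3) = 0xECEFC8
s_3 = InvRound(s_2, k_2) = 0xE9AB36
s_4 = InvRound(s_3, k_1) = 0xF620D7
s_5 = InvRound(s_4, k_0) = 0x118B59

0x118B59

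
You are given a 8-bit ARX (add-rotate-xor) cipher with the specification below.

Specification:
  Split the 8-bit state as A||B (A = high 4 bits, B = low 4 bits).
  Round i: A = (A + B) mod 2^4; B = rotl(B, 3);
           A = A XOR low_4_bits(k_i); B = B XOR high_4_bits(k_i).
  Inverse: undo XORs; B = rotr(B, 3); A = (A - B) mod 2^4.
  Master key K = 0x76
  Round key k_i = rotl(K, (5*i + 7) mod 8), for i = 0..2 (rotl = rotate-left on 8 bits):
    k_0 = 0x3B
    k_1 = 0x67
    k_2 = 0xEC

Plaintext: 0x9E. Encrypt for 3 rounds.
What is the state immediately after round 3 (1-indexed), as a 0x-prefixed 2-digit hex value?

0x7C

s_0 = plaintext = 0x9E
s_1 = Round(s_0, k_0) = 0xC4
s_2 = Round(s_1, k_1) = 0x74
s_3 = Round(s_2, k_2) = 0x7C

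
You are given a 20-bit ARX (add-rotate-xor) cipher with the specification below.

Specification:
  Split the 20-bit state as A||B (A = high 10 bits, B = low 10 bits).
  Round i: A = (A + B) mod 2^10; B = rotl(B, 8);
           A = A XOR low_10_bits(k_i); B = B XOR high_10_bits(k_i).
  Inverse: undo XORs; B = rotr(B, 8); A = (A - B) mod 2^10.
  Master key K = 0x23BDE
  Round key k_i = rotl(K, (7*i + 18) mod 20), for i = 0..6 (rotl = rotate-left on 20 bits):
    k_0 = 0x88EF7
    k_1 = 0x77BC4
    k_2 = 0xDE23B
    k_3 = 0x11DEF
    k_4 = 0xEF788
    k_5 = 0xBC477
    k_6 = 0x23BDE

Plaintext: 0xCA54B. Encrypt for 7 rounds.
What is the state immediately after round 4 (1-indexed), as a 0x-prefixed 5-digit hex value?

s_0 = plaintext = 0xCA54B
s_1 = Round(s_0, k_0) = 0xA0D71
s_2 = Round(s_1, k_1) = 0x0C082
s_3 = Round(s_2, k_2) = 0xA2558
s_4 = Round(s_3, k_3) = 0x83811
s_5 = Round(s_4, k_4) = 0x65EB9
s_6 = Round(s_5, k_5) = 0x09F5F
s_7 = Round(s_6, k_6) = 0x16359

0x83811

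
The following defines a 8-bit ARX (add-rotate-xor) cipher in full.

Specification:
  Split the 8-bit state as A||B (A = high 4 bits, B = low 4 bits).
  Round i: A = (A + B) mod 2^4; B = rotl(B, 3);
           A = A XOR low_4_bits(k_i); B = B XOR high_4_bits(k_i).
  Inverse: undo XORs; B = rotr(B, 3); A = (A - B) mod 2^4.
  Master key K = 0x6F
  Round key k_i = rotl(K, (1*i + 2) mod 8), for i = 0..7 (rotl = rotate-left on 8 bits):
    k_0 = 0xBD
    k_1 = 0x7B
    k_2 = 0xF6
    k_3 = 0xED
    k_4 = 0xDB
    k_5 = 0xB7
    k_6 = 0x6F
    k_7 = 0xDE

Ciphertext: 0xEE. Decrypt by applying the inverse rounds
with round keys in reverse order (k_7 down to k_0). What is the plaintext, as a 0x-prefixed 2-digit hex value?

0xCE

s_0 = ciphertext = 0xEE
s_1 = InvRound(s_0, k_7) = 0xA6
s_2 = InvRound(s_1, k_6) = 0x50
s_3 = InvRound(s_2, k_5) = 0xB7
s_4 = InvRound(s_3, k_4) = 0xB5
s_5 = InvRound(s_4, k_3) = 0xF7
s_6 = InvRound(s_5, k_2) = 0x81
s_7 = InvRound(s_6, k_1) = 0x7C
s_8 = InvRound(s_7, k_0) = 0xCE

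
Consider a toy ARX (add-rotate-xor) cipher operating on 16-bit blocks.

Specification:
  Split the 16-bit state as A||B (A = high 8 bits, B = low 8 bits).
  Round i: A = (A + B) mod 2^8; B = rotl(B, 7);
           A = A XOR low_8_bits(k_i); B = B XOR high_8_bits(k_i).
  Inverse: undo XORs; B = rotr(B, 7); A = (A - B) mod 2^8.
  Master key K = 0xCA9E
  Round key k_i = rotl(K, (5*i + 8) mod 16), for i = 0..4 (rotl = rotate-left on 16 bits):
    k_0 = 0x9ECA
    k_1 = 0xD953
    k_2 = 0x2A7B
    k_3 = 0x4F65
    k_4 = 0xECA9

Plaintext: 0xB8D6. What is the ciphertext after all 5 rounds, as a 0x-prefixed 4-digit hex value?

s_0 = plaintext = 0xB8D6
s_1 = Round(s_0, k_0) = 0x44F5
s_2 = Round(s_1, k_1) = 0x6A23
s_3 = Round(s_2, k_2) = 0xF6BB
s_4 = Round(s_3, k_3) = 0xD492
s_5 = Round(s_4, k_4) = 0xCFA5

0xCFA5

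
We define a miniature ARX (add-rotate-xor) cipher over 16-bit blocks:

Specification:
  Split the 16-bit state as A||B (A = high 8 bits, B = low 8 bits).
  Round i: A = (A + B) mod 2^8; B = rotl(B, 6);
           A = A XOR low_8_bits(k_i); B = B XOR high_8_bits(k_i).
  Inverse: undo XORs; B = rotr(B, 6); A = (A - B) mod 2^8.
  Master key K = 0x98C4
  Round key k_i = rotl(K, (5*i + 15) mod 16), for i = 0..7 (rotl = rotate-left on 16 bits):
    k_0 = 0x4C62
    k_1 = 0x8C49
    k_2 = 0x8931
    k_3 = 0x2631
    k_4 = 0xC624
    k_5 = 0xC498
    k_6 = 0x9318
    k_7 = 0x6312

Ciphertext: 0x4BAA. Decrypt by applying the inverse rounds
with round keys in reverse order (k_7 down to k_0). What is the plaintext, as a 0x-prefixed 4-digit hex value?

s_0 = ciphertext = 0x4BAA
s_1 = InvRound(s_0, k_7) = 0x3227
s_2 = InvRound(s_1, k_6) = 0x58D2
s_3 = InvRound(s_2, k_5) = 0x6858
s_4 = InvRound(s_3, k_4) = 0xD27A
s_5 = InvRound(s_4, k_3) = 0x7271
s_6 = InvRound(s_5, k_2) = 0x60E3
s_7 = InvRound(s_6, k_1) = 0x6CBD
s_8 = InvRound(s_7, k_0) = 0x47C7

0x47C7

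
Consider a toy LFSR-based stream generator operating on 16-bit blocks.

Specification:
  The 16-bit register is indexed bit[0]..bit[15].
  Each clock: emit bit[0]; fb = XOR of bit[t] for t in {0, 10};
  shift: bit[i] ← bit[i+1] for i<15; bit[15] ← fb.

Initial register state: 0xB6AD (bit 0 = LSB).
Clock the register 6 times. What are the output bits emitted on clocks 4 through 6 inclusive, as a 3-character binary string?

reg_0 = 0xB6AD
clock 1: out=1, reg = 0x5B56
clock 2: out=0, reg = 0x2DAB
clock 3: out=1, reg = 0x16D5
clock 4: out=1, reg = 0x0B6A
clock 5: out=0, reg = 0x05B5
clock 6: out=1, reg = 0x02DA

101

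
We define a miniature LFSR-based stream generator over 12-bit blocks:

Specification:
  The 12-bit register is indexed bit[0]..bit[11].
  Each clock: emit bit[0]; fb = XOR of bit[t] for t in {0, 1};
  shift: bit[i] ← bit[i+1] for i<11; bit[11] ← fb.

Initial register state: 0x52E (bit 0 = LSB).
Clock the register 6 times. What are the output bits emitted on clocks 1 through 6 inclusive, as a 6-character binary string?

reg_0 = 0x52E
clock 1: out=0, reg = 0xA97
clock 2: out=1, reg = 0x54B
clock 3: out=1, reg = 0x2A5
clock 4: out=1, reg = 0x952
clock 5: out=0, reg = 0xCA9
clock 6: out=1, reg = 0xE54

011101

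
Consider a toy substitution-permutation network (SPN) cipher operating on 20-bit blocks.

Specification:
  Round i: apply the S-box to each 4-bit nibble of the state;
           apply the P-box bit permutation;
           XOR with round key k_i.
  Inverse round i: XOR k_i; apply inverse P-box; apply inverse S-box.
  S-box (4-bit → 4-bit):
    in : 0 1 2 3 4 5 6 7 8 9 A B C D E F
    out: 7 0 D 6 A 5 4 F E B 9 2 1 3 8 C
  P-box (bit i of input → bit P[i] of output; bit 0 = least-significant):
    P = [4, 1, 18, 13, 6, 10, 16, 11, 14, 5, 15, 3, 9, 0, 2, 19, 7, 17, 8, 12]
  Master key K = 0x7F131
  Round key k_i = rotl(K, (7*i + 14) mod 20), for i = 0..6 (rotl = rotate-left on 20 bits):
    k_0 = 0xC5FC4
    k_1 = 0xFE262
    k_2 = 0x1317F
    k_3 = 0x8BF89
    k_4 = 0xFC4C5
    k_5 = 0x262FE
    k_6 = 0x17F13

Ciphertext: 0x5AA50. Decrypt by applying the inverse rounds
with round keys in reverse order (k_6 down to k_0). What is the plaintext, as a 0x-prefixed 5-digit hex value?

s_0 = ciphertext = 0x5AA50
s_1 = InvRound(s_0, k_6) = 0xFB5D3
s_2 = InvRound(s_1, k_5) = 0xF7736
s_3 = InvRound(s_2, k_4) = 0x2D3C9
s_4 = InvRound(s_3, k_3) = 0xBEC9E
s_5 = InvRound(s_4, k_2) = 0x74091
s_6 = InvRound(s_5, k_1) = 0xC93C9
s_7 = InvRound(s_6, k_0) = 0x13241

0x13241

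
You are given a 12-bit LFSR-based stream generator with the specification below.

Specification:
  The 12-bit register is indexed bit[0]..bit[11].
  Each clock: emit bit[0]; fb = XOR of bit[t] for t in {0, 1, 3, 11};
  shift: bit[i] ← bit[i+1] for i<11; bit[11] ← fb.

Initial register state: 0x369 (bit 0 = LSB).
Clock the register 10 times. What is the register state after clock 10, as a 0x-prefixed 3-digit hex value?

reg_0 = 0x369
clock 1: out=1, reg = 0x1B4
clock 2: out=0, reg = 0x0DA
clock 3: out=0, reg = 0x06D
clock 4: out=1, reg = 0x036
clock 5: out=0, reg = 0x81B
clock 6: out=1, reg = 0x40D
clock 7: out=1, reg = 0x206
clock 8: out=0, reg = 0x903
clock 9: out=1, reg = 0xC81
clock 10: out=1, reg = 0x640

0x640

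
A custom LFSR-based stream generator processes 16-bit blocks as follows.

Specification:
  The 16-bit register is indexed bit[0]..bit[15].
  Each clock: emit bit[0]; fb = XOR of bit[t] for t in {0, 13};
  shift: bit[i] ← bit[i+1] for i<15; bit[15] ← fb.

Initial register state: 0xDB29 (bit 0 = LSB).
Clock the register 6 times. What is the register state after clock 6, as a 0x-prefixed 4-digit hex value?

reg_0 = 0xDB29
clock 1: out=1, reg = 0xED94
clock 2: out=0, reg = 0xF6CA
clock 3: out=0, reg = 0xFB65
clock 4: out=1, reg = 0x7DB2
clock 5: out=0, reg = 0xBED9
clock 6: out=1, reg = 0x5F6C

0x5F6C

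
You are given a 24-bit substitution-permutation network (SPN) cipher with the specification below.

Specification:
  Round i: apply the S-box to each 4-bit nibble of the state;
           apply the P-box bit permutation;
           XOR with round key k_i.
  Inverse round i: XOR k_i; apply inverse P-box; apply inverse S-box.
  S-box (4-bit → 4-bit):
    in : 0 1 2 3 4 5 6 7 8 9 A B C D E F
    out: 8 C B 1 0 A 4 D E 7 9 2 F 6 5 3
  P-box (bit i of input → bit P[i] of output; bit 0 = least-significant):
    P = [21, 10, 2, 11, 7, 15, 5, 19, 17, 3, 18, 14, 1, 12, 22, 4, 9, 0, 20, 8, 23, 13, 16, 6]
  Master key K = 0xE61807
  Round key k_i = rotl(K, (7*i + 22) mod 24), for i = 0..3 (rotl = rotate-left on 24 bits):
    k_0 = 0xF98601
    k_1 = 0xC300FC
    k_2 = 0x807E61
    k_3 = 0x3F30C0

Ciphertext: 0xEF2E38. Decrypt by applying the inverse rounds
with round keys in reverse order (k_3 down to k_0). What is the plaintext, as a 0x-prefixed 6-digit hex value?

0x111DEF

s_0 = ciphertext = 0xEF2E38
s_1 = InvRound(s_0, k_3) = 0xAE8BE5
s_2 = InvRound(s_1, k_2) = 0xB0B729
s_3 = InvRound(s_2, k_1) = 0x8C83F9
s_4 = InvRound(s_3, k_0) = 0x111DEF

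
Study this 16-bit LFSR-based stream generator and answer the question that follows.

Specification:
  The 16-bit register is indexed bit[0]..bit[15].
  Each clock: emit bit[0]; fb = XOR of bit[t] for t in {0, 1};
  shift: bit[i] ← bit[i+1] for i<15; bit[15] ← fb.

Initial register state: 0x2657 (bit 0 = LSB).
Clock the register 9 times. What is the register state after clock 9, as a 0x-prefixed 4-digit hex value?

0xBE13

reg_0 = 0x2657
clock 1: out=1, reg = 0x132B
clock 2: out=1, reg = 0x0995
clock 3: out=1, reg = 0x84CA
clock 4: out=0, reg = 0xC265
clock 5: out=1, reg = 0xE132
clock 6: out=0, reg = 0xF099
clock 7: out=1, reg = 0xF84C
clock 8: out=0, reg = 0x7C26
clock 9: out=0, reg = 0xBE13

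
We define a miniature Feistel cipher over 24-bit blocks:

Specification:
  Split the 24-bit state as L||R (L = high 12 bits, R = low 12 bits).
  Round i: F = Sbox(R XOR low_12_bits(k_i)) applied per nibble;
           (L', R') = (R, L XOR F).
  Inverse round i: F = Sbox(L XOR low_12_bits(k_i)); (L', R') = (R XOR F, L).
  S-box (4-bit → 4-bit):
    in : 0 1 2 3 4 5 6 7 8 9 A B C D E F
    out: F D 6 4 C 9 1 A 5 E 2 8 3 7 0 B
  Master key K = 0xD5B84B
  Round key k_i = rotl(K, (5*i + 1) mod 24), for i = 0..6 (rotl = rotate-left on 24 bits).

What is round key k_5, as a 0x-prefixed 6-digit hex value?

K = 0xD5B84B
k_0 = rotl(K, (5*0+1) mod 24) = rotl(K, 1) = 0xAB7097
k_1 = rotl(K, (5*1+1) mod 24) = rotl(K, 6) = 0x6E12F5
k_2 = rotl(K, (5*2+1) mod 24) = rotl(K, 11) = 0xC25EAD
k_3 = rotl(K, (5*3+1) mod 24) = rotl(K, 16) = 0x4BD5B8
k_4 = rotl(K, (5*4+1) mod 24) = rotl(K, 21) = 0x7AB709
k_5 = rotl(K, (5*5+1) mod 24) = rotl(K, 2) = 0x56E12F

0x56E12F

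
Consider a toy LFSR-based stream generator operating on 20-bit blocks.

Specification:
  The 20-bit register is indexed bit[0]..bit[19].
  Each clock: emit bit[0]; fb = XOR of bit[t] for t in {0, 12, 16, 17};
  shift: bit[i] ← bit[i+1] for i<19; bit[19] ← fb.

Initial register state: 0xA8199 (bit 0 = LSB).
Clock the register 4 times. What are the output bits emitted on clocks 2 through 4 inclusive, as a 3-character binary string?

reg_0 = 0xA8199
clock 1: out=1, reg = 0x540CC
clock 2: out=0, reg = 0xAA066
clock 3: out=0, reg = 0xD5033
clock 4: out=1, reg = 0xEA819

001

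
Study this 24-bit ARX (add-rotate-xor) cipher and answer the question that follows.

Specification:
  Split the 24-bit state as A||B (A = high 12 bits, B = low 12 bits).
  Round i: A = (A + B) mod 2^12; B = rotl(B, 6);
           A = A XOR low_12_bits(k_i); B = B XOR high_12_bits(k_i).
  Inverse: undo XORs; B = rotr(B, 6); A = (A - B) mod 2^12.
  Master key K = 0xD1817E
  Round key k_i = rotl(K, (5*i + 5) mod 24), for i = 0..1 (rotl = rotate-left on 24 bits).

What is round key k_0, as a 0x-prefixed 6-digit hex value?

K = 0xD1817E
k_0 = rotl(K, (5*0+5) mod 24) = rotl(K, 5) = 0x302FDA

0x302FDA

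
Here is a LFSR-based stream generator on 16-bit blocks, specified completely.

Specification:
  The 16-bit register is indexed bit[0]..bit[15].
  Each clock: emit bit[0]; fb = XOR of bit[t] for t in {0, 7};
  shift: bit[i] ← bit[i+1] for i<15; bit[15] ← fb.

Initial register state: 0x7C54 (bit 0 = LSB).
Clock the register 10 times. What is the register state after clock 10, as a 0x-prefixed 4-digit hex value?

0x2B1F

reg_0 = 0x7C54
clock 1: out=0, reg = 0x3E2A
clock 2: out=0, reg = 0x1F15
clock 3: out=1, reg = 0x8F8A
clock 4: out=0, reg = 0xC7C5
clock 5: out=1, reg = 0x63E2
clock 6: out=0, reg = 0xB1F1
clock 7: out=1, reg = 0x58F8
clock 8: out=0, reg = 0xAC7C
clock 9: out=0, reg = 0x563E
clock 10: out=0, reg = 0x2B1F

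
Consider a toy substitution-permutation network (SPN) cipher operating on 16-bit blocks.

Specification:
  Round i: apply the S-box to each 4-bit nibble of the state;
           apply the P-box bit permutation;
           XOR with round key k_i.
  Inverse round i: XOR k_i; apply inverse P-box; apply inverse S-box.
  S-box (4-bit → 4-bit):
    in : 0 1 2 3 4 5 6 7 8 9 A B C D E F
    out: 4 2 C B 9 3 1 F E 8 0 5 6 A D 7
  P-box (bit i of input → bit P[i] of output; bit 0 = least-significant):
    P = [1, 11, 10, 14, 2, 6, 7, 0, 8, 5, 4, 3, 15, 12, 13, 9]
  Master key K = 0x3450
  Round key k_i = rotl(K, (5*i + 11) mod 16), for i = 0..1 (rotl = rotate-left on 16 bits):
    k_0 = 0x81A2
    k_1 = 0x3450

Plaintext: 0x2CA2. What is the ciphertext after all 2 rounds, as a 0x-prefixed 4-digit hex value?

0xD369

s_0 = plaintext = 0x2CA2
s_1 = Round(s_0, k_0) = 0xE792
s_2 = Round(s_1, k_1) = 0xD369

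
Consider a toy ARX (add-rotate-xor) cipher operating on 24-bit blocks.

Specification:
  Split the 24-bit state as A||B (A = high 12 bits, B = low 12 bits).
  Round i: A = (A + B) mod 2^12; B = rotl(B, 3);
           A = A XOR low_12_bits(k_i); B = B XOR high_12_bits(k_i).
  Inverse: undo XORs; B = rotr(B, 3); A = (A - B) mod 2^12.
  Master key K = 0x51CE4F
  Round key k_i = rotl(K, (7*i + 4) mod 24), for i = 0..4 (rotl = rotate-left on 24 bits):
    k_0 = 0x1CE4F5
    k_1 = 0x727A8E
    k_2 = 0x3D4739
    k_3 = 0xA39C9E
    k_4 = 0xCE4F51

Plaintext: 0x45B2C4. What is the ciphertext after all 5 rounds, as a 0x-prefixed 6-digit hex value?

s_0 = plaintext = 0x45B2C4
s_1 = Round(s_0, k_0) = 0x3EA7EF
s_2 = Round(s_1, k_1) = 0x15785C
s_3 = Round(s_2, k_2) = 0xE8A130
s_4 = Round(s_3, k_3) = 0x3243B9
s_5 = Round(s_4, k_4) = 0x98C12D

0x98C12D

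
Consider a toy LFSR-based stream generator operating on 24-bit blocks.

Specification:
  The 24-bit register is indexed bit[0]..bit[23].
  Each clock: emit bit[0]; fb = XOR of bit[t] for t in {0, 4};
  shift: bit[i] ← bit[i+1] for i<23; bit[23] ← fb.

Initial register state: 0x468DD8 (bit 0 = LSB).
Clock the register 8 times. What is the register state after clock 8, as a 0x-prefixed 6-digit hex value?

0x05468D

reg_0 = 0x468DD8
clock 1: out=0, reg = 0xA346EC
clock 2: out=0, reg = 0x51A376
clock 3: out=0, reg = 0xA8D1BB
clock 4: out=1, reg = 0x5468DD
clock 5: out=1, reg = 0x2A346E
clock 6: out=0, reg = 0x151A37
clock 7: out=1, reg = 0x0A8D1B
clock 8: out=1, reg = 0x05468D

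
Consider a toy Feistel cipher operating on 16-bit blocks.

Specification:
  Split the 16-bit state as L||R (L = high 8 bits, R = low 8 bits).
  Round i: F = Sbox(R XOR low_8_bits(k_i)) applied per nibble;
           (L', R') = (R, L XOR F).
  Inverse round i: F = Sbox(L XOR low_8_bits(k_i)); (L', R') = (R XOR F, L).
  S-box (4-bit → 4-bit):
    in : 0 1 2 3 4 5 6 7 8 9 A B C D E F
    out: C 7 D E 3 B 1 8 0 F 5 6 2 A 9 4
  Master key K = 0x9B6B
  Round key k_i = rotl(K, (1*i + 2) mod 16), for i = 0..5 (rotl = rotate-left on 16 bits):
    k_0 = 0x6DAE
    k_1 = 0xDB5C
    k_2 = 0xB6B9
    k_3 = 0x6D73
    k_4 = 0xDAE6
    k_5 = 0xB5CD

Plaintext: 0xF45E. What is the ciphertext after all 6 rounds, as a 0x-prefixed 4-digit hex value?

0x4DF1

s_0 = plaintext = 0xF45E
s_1 = Round(s_0, k_0) = 0x5EB8
s_2 = Round(s_1, k_1) = 0xB8CD
s_3 = Round(s_2, k_2) = 0xCD3B
s_4 = Round(s_3, k_3) = 0x3BFD
s_5 = Round(s_4, k_4) = 0xFD4D
s_6 = Round(s_5, k_5) = 0x4DF1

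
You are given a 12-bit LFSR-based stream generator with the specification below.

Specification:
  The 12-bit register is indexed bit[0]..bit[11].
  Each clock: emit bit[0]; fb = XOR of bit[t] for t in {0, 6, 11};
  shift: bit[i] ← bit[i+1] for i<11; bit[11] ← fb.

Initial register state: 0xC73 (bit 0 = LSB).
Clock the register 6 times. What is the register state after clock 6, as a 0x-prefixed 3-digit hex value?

0x071

reg_0 = 0xC73
clock 1: out=1, reg = 0xE39
clock 2: out=1, reg = 0x71C
clock 3: out=0, reg = 0x38E
clock 4: out=0, reg = 0x1C7
clock 5: out=1, reg = 0x0E3
clock 6: out=1, reg = 0x071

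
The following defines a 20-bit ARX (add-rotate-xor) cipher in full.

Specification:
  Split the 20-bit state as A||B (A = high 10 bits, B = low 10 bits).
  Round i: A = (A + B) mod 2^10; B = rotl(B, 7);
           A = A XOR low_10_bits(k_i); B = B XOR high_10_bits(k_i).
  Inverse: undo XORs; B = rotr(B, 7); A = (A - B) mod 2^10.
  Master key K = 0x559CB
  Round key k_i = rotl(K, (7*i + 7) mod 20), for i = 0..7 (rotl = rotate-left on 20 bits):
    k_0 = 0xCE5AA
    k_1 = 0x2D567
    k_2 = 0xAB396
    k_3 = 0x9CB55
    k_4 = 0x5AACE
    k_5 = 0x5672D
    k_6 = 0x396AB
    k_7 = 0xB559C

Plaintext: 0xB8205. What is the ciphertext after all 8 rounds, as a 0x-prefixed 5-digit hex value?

0xCA429

s_0 = plaintext = 0xB8205
s_1 = Round(s_0, k_0) = 0x53DF9
s_2 = Round(s_1, k_1) = 0x8BC0A
s_3 = Round(s_2, k_2) = 0x6BFAD
s_4 = Round(s_3, k_3) = 0x82487
s_5 = Round(s_4, k_4) = 0x17AFA
s_6 = Round(s_5, k_5) = 0x1D406
s_7 = Round(s_6, k_6) = 0xB43E5
s_8 = Round(s_7, k_7) = 0xCA429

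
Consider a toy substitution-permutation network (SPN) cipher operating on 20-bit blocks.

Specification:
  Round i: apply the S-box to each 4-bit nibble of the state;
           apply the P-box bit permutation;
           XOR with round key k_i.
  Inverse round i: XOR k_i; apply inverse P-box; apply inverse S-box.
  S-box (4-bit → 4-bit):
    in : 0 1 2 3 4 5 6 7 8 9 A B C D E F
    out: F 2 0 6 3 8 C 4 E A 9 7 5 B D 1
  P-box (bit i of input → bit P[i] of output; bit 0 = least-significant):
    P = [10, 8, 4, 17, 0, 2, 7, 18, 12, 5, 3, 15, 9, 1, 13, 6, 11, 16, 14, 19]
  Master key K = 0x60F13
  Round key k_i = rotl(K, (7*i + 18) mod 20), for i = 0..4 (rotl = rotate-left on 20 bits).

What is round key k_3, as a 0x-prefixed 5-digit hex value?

0xB0789

K = 0x60F13
k_0 = rotl(K, (7*0+18) mod 20) = rotl(K, 18) = 0xD83C4
k_1 = rotl(K, (7*1+18) mod 20) = rotl(K, 5) = 0x1E26C
k_2 = rotl(K, (7*2+18) mod 20) = rotl(K, 12) = 0x1360F
k_3 = rotl(K, (7*3+18) mod 20) = rotl(K, 19) = 0xB0789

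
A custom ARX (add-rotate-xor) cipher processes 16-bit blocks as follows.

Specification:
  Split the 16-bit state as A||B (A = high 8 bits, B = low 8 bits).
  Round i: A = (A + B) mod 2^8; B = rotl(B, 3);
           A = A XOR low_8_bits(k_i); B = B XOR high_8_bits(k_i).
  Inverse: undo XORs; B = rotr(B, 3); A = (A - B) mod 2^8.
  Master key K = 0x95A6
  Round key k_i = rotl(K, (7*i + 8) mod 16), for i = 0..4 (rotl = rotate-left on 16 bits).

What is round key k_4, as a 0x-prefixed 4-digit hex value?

0x5A69

K = 0x95A6
k_0 = rotl(K, (7*0+8) mod 16) = rotl(K, 8) = 0xA695
k_1 = rotl(K, (7*1+8) mod 16) = rotl(K, 15) = 0x4AD3
k_2 = rotl(K, (7*2+8) mod 16) = rotl(K, 6) = 0x69A5
k_3 = rotl(K, (7*3+8) mod 16) = rotl(K, 13) = 0xD2B4
k_4 = rotl(K, (7*4+8) mod 16) = rotl(K, 4) = 0x5A69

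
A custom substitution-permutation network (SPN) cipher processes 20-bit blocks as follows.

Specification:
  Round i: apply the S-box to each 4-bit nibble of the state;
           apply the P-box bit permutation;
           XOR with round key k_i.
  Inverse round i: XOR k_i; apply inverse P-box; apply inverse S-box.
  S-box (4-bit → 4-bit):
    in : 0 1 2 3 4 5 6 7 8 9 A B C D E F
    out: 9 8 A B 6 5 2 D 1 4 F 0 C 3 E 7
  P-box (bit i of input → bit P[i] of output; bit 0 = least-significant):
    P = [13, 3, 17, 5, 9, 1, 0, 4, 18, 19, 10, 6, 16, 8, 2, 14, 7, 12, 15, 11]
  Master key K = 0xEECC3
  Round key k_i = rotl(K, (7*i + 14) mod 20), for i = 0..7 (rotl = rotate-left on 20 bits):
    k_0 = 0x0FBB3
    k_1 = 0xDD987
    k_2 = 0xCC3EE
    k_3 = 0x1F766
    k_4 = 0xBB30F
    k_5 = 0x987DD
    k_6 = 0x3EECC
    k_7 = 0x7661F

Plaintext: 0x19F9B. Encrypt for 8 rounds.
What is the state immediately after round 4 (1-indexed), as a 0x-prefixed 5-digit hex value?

0x531B3

s_0 = plaintext = 0x19F9B
s_1 = Round(s_0, k_0) = 0xCF7B6
s_2 = Round(s_1, k_1) = 0x854CB
s_3 = Round(s_2, k_2) = 0x5C77B
s_4 = Round(s_3, k_3) = 0x531B3
s_5 = Round(s_4, k_4) = 0xA52E7
s_6 = Round(s_5, k_5) = 0x23F2A
s_7 = Round(s_6, k_6) = 0xC93F6
s_8 = Round(s_7, k_7) = 0xBEC50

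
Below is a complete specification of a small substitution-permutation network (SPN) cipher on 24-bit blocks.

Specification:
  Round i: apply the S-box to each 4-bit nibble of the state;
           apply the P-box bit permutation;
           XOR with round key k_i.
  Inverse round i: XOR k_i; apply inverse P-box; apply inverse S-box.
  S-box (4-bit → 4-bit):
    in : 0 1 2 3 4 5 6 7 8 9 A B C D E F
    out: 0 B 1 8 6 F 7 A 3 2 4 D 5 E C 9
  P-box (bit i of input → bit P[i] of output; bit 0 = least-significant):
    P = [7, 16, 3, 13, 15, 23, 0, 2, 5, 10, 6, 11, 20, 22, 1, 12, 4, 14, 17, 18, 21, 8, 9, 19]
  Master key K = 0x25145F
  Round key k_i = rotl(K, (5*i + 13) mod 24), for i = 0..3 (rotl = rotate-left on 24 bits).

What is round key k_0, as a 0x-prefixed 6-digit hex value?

K = 0x25145F
k_0 = rotl(K, (5*0+13) mod 24) = rotl(K, 13) = 0x8BE4A2

0x8BE4A2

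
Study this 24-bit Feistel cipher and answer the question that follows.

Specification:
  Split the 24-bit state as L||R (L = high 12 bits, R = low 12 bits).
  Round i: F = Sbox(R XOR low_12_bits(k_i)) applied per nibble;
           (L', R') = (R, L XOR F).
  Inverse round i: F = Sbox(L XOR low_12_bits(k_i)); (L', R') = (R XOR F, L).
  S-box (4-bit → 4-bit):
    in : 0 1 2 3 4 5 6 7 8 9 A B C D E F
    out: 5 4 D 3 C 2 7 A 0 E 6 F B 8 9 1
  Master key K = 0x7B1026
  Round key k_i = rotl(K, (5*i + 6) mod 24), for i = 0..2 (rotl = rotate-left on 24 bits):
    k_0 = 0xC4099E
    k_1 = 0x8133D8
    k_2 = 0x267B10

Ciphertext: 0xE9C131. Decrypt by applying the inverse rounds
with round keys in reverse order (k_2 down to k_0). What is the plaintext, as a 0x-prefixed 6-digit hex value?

0xEDBB01

s_0 = ciphertext = 0xE9C131
s_1 = InvRound(s_0, k_2) = 0x33AE9C
s_2 = InvRound(s_1, k_1) = 0xB0133A
s_3 = InvRound(s_2, k_0) = 0xEDBB01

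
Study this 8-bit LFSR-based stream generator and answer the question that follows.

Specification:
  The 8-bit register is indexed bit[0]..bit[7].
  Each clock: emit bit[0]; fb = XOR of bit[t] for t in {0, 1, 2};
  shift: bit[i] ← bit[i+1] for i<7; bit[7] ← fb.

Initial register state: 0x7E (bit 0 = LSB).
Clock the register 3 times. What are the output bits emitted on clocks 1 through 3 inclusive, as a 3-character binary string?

011

reg_0 = 0x7E
clock 1: out=0, reg = 0x3F
clock 2: out=1, reg = 0x9F
clock 3: out=1, reg = 0xCF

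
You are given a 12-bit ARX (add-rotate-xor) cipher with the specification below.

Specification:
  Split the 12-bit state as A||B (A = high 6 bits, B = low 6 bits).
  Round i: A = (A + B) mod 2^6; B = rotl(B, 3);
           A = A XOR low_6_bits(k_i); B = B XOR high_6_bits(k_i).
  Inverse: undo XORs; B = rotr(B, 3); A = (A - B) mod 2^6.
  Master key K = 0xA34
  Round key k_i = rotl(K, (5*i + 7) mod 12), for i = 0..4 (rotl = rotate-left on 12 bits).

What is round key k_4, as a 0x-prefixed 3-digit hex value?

K = 0xA34
k_0 = rotl(K, (5*0+7) mod 12) = rotl(K, 7) = 0xA51
k_1 = rotl(K, (5*1+7) mod 12) = rotl(K, 0) = 0xA34
k_2 = rotl(K, (5*2+7) mod 12) = rotl(K, 5) = 0x694
k_3 = rotl(K, (5*3+7) mod 12) = rotl(K, 10) = 0x28D
k_4 = rotl(K, (5*4+7) mod 12) = rotl(K, 3) = 0x1A5

0x1A5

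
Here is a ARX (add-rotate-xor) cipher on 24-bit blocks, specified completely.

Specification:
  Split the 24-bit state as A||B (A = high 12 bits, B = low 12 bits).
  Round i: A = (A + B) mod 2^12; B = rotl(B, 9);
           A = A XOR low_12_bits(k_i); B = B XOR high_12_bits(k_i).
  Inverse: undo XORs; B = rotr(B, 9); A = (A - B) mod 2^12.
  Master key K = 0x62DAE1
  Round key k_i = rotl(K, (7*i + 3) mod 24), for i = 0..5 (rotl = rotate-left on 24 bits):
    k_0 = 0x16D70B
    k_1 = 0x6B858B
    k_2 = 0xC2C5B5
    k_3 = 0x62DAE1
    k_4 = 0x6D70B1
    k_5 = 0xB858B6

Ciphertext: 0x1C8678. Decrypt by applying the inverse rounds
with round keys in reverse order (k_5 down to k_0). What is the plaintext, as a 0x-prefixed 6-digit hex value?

0x550316

s_0 = ciphertext = 0x1C8678
s_1 = InvRound(s_0, k_5) = 0x990FEE
s_2 = InvRound(s_1, k_4) = 0xF559CC
s_3 = InvRound(s_2, k_3) = 0x6A5F0F
s_4 = InvRound(s_3, k_2) = 0x9F7919
s_5 = InvRound(s_4, k_1) = 0xF6DD0F
s_6 = InvRound(s_5, k_0) = 0x550316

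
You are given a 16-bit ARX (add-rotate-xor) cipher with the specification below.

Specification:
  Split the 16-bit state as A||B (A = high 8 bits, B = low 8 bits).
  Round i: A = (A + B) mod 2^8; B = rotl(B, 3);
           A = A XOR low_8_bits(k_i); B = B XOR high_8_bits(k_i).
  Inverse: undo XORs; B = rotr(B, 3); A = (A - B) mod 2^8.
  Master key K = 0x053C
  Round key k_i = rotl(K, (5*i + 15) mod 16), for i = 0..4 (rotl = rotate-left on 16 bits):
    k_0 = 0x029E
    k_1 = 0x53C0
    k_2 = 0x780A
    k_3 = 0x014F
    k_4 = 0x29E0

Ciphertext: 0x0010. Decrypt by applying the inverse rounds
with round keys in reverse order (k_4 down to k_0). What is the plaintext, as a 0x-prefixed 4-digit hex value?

s_0 = ciphertext = 0x0010
s_1 = InvRound(s_0, k_4) = 0xB927
s_2 = InvRound(s_1, k_3) = 0x32C4
s_3 = InvRound(s_2, k_2) = 0xA197
s_4 = InvRound(s_3, k_1) = 0xC998
s_5 = InvRound(s_4, k_0) = 0x0453

0x0453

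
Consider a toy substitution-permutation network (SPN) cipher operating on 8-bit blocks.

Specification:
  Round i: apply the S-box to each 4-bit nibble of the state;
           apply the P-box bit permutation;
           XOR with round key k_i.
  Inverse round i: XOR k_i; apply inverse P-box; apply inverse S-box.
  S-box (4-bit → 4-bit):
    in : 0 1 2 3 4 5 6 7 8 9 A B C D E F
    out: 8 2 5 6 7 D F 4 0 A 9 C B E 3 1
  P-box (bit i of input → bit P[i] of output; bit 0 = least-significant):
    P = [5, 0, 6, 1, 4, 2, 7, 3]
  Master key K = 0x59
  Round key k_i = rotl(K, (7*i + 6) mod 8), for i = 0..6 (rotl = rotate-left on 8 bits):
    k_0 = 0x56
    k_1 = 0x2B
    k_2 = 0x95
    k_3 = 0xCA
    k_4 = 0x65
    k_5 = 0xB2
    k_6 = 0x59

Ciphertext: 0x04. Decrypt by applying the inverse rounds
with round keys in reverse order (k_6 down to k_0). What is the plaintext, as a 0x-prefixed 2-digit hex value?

0x05

s_0 = ciphertext = 0x04
s_1 = InvRound(s_0, k_6) = 0xC3
s_2 = InvRound(s_1, k_5) = 0xF4
s_3 = InvRound(s_2, k_4) = 0x21
s_4 = InvRound(s_3, k_3) = 0xB6
s_5 = InvRound(s_4, k_2) = 0x8C
s_6 = InvRound(s_5, k_1) = 0x3C
s_7 = InvRound(s_6, k_0) = 0x05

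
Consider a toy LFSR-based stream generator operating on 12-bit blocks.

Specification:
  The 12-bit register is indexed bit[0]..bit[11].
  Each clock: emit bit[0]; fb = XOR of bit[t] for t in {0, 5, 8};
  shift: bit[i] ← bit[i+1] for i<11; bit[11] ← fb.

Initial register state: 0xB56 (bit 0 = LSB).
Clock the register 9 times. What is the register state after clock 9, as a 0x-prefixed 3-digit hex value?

reg_0 = 0xB56
clock 1: out=0, reg = 0xDAB
clock 2: out=1, reg = 0xED5
clock 3: out=1, reg = 0xF6A
clock 4: out=0, reg = 0x7B5
clock 5: out=1, reg = 0xBDA
clock 6: out=0, reg = 0xDED
clock 7: out=1, reg = 0xEF6
clock 8: out=0, reg = 0xF7B
clock 9: out=1, reg = 0xFBD

0xFBD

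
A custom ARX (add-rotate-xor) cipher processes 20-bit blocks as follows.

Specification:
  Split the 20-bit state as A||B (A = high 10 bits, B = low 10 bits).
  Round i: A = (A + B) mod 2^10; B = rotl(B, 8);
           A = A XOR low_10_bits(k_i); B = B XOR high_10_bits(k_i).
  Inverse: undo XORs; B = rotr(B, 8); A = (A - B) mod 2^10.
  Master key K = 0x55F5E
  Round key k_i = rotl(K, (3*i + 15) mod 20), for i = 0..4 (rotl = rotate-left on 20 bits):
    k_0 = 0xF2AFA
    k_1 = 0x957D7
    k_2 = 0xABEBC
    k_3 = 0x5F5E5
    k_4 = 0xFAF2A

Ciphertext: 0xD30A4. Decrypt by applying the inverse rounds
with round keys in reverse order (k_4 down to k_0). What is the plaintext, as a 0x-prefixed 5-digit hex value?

s_0 = ciphertext = 0xD30A4
s_1 = InvRound(s_0, k_4) = 0xC9D3F
s_2 = InvRound(s_1, k_3) = 0x6E908
s_3 = InvRound(s_2, k_2) = 0x19E9F
s_4 = InvRound(s_3, k_1) = 0x22328
s_5 = InvRound(s_4, k_0) = 0xBAB88

0xBAB88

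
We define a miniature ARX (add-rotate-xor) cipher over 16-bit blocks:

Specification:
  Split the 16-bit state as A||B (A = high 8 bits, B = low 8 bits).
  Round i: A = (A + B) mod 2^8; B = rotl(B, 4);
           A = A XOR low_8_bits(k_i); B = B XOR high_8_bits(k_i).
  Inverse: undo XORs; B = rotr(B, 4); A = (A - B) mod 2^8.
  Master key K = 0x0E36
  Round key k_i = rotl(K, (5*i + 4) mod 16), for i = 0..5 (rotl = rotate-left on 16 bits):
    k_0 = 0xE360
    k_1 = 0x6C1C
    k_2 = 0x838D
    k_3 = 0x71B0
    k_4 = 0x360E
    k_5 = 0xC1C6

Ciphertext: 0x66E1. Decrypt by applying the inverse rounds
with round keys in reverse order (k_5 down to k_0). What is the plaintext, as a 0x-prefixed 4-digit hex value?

s_0 = ciphertext = 0x66E1
s_1 = InvRound(s_0, k_5) = 0x9E02
s_2 = InvRound(s_1, k_4) = 0x4D43
s_3 = InvRound(s_2, k_3) = 0xDA23
s_4 = InvRound(s_3, k_2) = 0x4D0A
s_5 = InvRound(s_4, k_1) = 0xEB66
s_6 = InvRound(s_5, k_0) = 0x3358

0x3358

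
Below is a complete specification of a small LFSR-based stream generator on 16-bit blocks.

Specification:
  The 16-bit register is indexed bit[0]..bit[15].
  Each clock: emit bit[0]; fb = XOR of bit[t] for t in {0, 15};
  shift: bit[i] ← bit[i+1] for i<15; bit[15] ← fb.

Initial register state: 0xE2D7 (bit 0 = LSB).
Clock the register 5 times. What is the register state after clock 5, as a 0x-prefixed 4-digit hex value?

reg_0 = 0xE2D7
clock 1: out=1, reg = 0x716B
clock 2: out=1, reg = 0xB8B5
clock 3: out=1, reg = 0x5C5A
clock 4: out=0, reg = 0x2E2D
clock 5: out=1, reg = 0x9716

0x9716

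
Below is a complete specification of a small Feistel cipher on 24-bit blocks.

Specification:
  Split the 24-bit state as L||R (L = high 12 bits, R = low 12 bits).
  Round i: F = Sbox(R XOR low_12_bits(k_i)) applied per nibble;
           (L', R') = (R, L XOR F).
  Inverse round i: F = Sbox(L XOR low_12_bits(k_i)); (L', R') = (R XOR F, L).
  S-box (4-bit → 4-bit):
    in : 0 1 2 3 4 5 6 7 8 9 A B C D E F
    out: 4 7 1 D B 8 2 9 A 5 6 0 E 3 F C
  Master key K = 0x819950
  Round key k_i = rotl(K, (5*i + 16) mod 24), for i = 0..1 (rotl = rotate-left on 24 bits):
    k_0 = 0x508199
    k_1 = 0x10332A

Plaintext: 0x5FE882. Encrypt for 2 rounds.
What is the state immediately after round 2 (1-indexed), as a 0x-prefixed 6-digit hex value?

0x08E5E9

s_0 = plaintext = 0x5FE882
s_1 = Round(s_0, k_0) = 0x88208E
s_2 = Round(s_1, k_1) = 0x08E5E9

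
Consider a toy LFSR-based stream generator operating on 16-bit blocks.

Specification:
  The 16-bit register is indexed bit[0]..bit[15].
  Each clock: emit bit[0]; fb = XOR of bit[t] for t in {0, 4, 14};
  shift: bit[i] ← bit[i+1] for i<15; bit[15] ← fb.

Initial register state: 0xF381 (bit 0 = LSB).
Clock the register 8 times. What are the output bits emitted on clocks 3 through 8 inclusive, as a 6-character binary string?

000001

reg_0 = 0xF381
clock 1: out=1, reg = 0x79C0
clock 2: out=0, reg = 0xBCE0
clock 3: out=0, reg = 0x5E70
clock 4: out=0, reg = 0x2F38
clock 5: out=0, reg = 0x979C
clock 6: out=0, reg = 0xCBCE
clock 7: out=0, reg = 0xE5E7
clock 8: out=1, reg = 0x72F3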